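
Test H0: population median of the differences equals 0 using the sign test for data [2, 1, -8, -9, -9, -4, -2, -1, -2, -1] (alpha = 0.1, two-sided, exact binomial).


Step 1: Discard zero differences. Original n = 10; n_eff = number of nonzero differences = 10.
Nonzero differences (with sign): +2, +1, -8, -9, -9, -4, -2, -1, -2, -1
Step 2: Count signs: positive = 2, negative = 8.
Step 3: Under H0: P(positive) = 0.5, so the number of positives S ~ Bin(10, 0.5).
Step 4: Two-sided exact p-value = sum of Bin(10,0.5) probabilities at or below the observed probability = 0.109375.
Step 5: alpha = 0.1. fail to reject H0.

n_eff = 10, pos = 2, neg = 8, p = 0.109375, fail to reject H0.


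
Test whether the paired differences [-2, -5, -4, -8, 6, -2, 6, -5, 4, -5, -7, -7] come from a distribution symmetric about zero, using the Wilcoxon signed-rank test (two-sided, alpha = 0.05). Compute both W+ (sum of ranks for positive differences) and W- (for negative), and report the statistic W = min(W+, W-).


Step 1: Drop any zero differences (none here) and take |d_i|.
|d| = [2, 5, 4, 8, 6, 2, 6, 5, 4, 5, 7, 7]
Step 2: Midrank |d_i| (ties get averaged ranks).
ranks: |2|->1.5, |5|->6, |4|->3.5, |8|->12, |6|->8.5, |2|->1.5, |6|->8.5, |5|->6, |4|->3.5, |5|->6, |7|->10.5, |7|->10.5
Step 3: Attach original signs; sum ranks with positive sign and with negative sign.
W+ = 8.5 + 8.5 + 3.5 = 20.5
W- = 1.5 + 6 + 3.5 + 12 + 1.5 + 6 + 6 + 10.5 + 10.5 = 57.5
(Check: W+ + W- = 78 should equal n(n+1)/2 = 78.)
Step 4: Test statistic W = min(W+, W-) = 20.5.
Step 5: Ties in |d|, so use the tie-corrected normal approximation.
        E[W] = n(n+1)/4 = 12*13/4 = 39.
        Tie groups: |d|=2 (t=2), |d|=4 (t=2), |d|=5 (t=3), |d|=6 (t=2), |d|=7 (t=2); sum(t^3 - t) = 48.
        Var[W] = n(n+1)(2n+1)/24 - sum(t^3-t)/48 = 3900/24 - 48/48 = 161.5.
        z = (W - E[W]) / sqrt(Var[W]) = (20.5 - 39) / 12.7083 = -1.4557.
        Two-sided p = 2*Phi(z) = 0.145463.
Step 6: alpha = 0.05. fail to reject H0.

W+ = 20.5, W- = 57.5, W = min = 20.5, p = 0.145463, fail to reject H0.


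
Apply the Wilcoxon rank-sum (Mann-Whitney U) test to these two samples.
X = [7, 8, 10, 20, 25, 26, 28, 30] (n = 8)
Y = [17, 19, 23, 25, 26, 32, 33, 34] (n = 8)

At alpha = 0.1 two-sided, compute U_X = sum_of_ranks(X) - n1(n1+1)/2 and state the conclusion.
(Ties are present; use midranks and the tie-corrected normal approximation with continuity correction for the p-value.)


Step 1: Combine and sort all 16 observations; assign midranks.
sorted (value, group): (7,X), (8,X), (10,X), (17,Y), (19,Y), (20,X), (23,Y), (25,X), (25,Y), (26,X), (26,Y), (28,X), (30,X), (32,Y), (33,Y), (34,Y)
ranks: 7->1, 8->2, 10->3, 17->4, 19->5, 20->6, 23->7, 25->8.5, 25->8.5, 26->10.5, 26->10.5, 28->12, 30->13, 32->14, 33->15, 34->16
Step 2: Rank sum for X: R1 = 1 + 2 + 3 + 6 + 8.5 + 10.5 + 12 + 13 = 56.
Step 3: U_X = R1 - n1(n1+1)/2 = 56 - 8*9/2 = 56 - 36 = 20.
       U_Y = n1*n2 - U_X = 64 - 20 = 44.
Step 4: Ties are present, so use the tie-corrected normal approximation (with continuity correction) for the p-value.
Step 5: p-value = 0.226463; compare to alpha = 0.1. fail to reject H0.

U_X = 20, p = 0.226463, fail to reject H0 at alpha = 0.1.


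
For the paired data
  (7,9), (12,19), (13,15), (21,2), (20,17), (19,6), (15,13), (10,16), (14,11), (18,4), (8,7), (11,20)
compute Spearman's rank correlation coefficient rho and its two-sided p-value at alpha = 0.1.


Step 1: Rank x and y separately (midranks; no ties here).
rank(x): 7->1, 12->5, 13->6, 21->12, 20->11, 19->10, 15->8, 10->3, 14->7, 18->9, 8->2, 11->4
rank(y): 9->5, 19->11, 15->8, 2->1, 17->10, 6->3, 13->7, 16->9, 11->6, 4->2, 7->4, 20->12
Step 2: d_i = R_x(i) - R_y(i); compute d_i^2.
  (1-5)^2=16, (5-11)^2=36, (6-8)^2=4, (12-1)^2=121, (11-10)^2=1, (10-3)^2=49, (8-7)^2=1, (3-9)^2=36, (7-6)^2=1, (9-2)^2=49, (2-4)^2=4, (4-12)^2=64
sum(d^2) = 382.
Step 3: rho = 1 - 6*382 / (12*(12^2 - 1)) = 1 - 2292/1716 = -0.335664.
Step 4: Under H0, t = rho * sqrt((n-2)/(1-rho^2)) = -1.1268 ~ t(10).
Step 5: Two-sided p-value from the t-distribution with 10 df = 0.286123.
Step 6: alpha = 0.1. fail to reject H0.

rho = -0.3357, p = 0.286123, fail to reject H0 at alpha = 0.1.


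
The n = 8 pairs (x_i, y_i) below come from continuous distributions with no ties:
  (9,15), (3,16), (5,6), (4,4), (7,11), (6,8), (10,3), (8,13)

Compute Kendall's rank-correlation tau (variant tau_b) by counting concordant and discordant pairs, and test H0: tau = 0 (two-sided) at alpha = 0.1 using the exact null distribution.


Step 1: Enumerate the 28 unordered pairs (i,j) with i<j and classify each by sign(x_j-x_i) * sign(y_j-y_i).
  (1,2):dx=-6,dy=+1->D; (1,3):dx=-4,dy=-9->C; (1,4):dx=-5,dy=-11->C; (1,5):dx=-2,dy=-4->C
  (1,6):dx=-3,dy=-7->C; (1,7):dx=+1,dy=-12->D; (1,8):dx=-1,dy=-2->C; (2,3):dx=+2,dy=-10->D
  (2,4):dx=+1,dy=-12->D; (2,5):dx=+4,dy=-5->D; (2,6):dx=+3,dy=-8->D; (2,7):dx=+7,dy=-13->D
  (2,8):dx=+5,dy=-3->D; (3,4):dx=-1,dy=-2->C; (3,5):dx=+2,dy=+5->C; (3,6):dx=+1,dy=+2->C
  (3,7):dx=+5,dy=-3->D; (3,8):dx=+3,dy=+7->C; (4,5):dx=+3,dy=+7->C; (4,6):dx=+2,dy=+4->C
  (4,7):dx=+6,dy=-1->D; (4,8):dx=+4,dy=+9->C; (5,6):dx=-1,dy=-3->C; (5,7):dx=+3,dy=-8->D
  (5,8):dx=+1,dy=+2->C; (6,7):dx=+4,dy=-5->D; (6,8):dx=+2,dy=+5->C; (7,8):dx=-2,dy=+10->D
Step 2: C = 15, D = 13, total pairs = 28.
Step 3: tau = (C - D)/(n(n-1)/2) = (15 - 13)/28 = 0.071429.
Step 4: Exact two-sided p-value (enumerate n! = 40320 permutations of y under H0): p = 0.904861.
Step 5: alpha = 0.1. fail to reject H0.

tau_b = 0.0714 (C=15, D=13), p = 0.904861, fail to reject H0.


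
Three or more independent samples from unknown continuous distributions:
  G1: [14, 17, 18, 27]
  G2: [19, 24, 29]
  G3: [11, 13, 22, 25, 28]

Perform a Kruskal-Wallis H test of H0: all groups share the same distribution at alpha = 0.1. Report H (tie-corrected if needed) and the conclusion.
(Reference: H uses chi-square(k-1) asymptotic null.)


Step 1: Combine all N = 12 observations and assign midranks.
sorted (value, group, rank): (11,G3,1), (13,G3,2), (14,G1,3), (17,G1,4), (18,G1,5), (19,G2,6), (22,G3,7), (24,G2,8), (25,G3,9), (27,G1,10), (28,G3,11), (29,G2,12)
Step 2: Sum ranks within each group.
R_1 = 22 (n_1 = 4)
R_2 = 26 (n_2 = 3)
R_3 = 30 (n_3 = 5)
Step 3: H = 12/(N(N+1)) * sum(R_i^2/n_i) - 3(N+1)
     = 12/(12*13) * (22^2/4 + 26^2/3 + 30^2/5) - 3*13
     = 0.076923 * 526.333 - 39
     = 1.487179.
Step 4: No ties, so H is used without correction.
Step 5: Under H0, H ~ chi^2(2); p-value = 0.475404.
Step 6: alpha = 0.1. fail to reject H0.

H = 1.4872, df = 2, p = 0.475404, fail to reject H0.


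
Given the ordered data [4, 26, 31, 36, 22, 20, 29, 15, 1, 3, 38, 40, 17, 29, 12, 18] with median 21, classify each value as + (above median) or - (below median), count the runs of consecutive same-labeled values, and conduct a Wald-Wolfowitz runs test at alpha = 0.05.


Step 1: Compute median = 21; label A = above, B = below.
Labels in order: BAAAABABBBAABABB  (n_A = 8, n_B = 8)
Step 2: Count runs R = 9.
Step 3: Under H0 (random ordering), E[R] = 2*n_A*n_B/(n_A+n_B) + 1 = 2*8*8/16 + 1 = 9.0000.
        Var[R] = 2*n_A*n_B*(2*n_A*n_B - n_A - n_B) / ((n_A+n_B)^2 * (n_A+n_B-1)) = 14336/3840 = 3.7333.
        SD[R] = 1.9322.
Step 4: R = E[R], so z = 0 with no continuity correction.
Step 5: Two-sided p-value via normal approximation = 2*(1 - Phi(|z|)) = 1.000000.
Step 6: alpha = 0.05. fail to reject H0.

R = 9, z = 0.0000, p = 1.000000, fail to reject H0.


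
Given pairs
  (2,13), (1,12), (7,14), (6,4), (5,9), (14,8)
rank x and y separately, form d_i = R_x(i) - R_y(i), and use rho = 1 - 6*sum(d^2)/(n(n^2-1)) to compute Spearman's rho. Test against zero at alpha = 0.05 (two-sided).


Step 1: Rank x and y separately (midranks; no ties here).
rank(x): 2->2, 1->1, 7->5, 6->4, 5->3, 14->6
rank(y): 13->5, 12->4, 14->6, 4->1, 9->3, 8->2
Step 2: d_i = R_x(i) - R_y(i); compute d_i^2.
  (2-5)^2=9, (1-4)^2=9, (5-6)^2=1, (4-1)^2=9, (3-3)^2=0, (6-2)^2=16
sum(d^2) = 44.
Step 3: rho = 1 - 6*44 / (6*(6^2 - 1)) = 1 - 264/210 = -0.257143.
Step 4: Under H0, t = rho * sqrt((n-2)/(1-rho^2)) = -0.5322 ~ t(4).
Step 5: Two-sided p-value from the t-distribution with 4 df = 0.622787.
Step 6: alpha = 0.05. fail to reject H0.

rho = -0.2571, p = 0.622787, fail to reject H0 at alpha = 0.05.


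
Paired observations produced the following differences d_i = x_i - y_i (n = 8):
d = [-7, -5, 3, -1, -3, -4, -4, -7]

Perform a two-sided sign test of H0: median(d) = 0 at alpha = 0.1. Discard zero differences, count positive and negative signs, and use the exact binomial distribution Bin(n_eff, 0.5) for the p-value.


Step 1: Discard zero differences. Original n = 8; n_eff = number of nonzero differences = 8.
Nonzero differences (with sign): -7, -5, +3, -1, -3, -4, -4, -7
Step 2: Count signs: positive = 1, negative = 7.
Step 3: Under H0: P(positive) = 0.5, so the number of positives S ~ Bin(8, 0.5).
Step 4: Two-sided exact p-value = sum of Bin(8,0.5) probabilities at or below the observed probability = 0.070312.
Step 5: alpha = 0.1. reject H0.

n_eff = 8, pos = 1, neg = 7, p = 0.070312, reject H0.


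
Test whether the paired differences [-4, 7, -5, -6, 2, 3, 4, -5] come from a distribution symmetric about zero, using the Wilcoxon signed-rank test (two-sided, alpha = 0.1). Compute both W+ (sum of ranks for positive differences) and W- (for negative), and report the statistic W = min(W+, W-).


Step 1: Drop any zero differences (none here) and take |d_i|.
|d| = [4, 7, 5, 6, 2, 3, 4, 5]
Step 2: Midrank |d_i| (ties get averaged ranks).
ranks: |4|->3.5, |7|->8, |5|->5.5, |6|->7, |2|->1, |3|->2, |4|->3.5, |5|->5.5
Step 3: Attach original signs; sum ranks with positive sign and with negative sign.
W+ = 8 + 1 + 2 + 3.5 = 14.5
W- = 3.5 + 5.5 + 7 + 5.5 = 21.5
(Check: W+ + W- = 36 should equal n(n+1)/2 = 36.)
Step 4: Test statistic W = min(W+, W-) = 14.5.
Step 5: Ties in |d|, so use the tie-corrected normal approximation.
        E[W] = n(n+1)/4 = 8*9/4 = 18.
        Tie groups: |d|=4 (t=2), |d|=5 (t=2); sum(t^3 - t) = 12.
        Var[W] = n(n+1)(2n+1)/24 - sum(t^3-t)/48 = 1224/24 - 12/48 = 50.75.
        z = (W - E[W]) / sqrt(Var[W]) = (14.5 - 18) / 7.1239 = -0.4913.
        Two-sided p = 2*Phi(z) = 0.623212.
Step 6: alpha = 0.1. fail to reject H0.

W+ = 14.5, W- = 21.5, W = min = 14.5, p = 0.623212, fail to reject H0.


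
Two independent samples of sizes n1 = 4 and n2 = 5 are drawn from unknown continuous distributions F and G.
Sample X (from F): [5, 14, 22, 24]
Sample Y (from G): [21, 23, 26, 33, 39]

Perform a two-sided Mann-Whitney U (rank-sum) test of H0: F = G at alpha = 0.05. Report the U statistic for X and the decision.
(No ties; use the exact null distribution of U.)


Step 1: Combine and sort all 9 observations; assign midranks.
sorted (value, group): (5,X), (14,X), (21,Y), (22,X), (23,Y), (24,X), (26,Y), (33,Y), (39,Y)
ranks: 5->1, 14->2, 21->3, 22->4, 23->5, 24->6, 26->7, 33->8, 39->9
Step 2: Rank sum for X: R1 = 1 + 2 + 4 + 6 = 13.
Step 3: U_X = R1 - n1(n1+1)/2 = 13 - 4*5/2 = 13 - 10 = 3.
       U_Y = n1*n2 - U_X = 20 - 3 = 17.
Step 4: No ties, so the exact null distribution of U (based on enumerating the C(9,4) = 126 equally likely rank assignments) gives the two-sided p-value.
Step 5: p-value = 0.111111; compare to alpha = 0.05. fail to reject H0.

U_X = 3, p = 0.111111, fail to reject H0 at alpha = 0.05.


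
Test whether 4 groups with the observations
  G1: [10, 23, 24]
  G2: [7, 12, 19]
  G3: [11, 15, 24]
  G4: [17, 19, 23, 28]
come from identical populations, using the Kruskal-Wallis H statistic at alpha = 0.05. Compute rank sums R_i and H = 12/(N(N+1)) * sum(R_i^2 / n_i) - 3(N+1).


Step 1: Combine all N = 13 observations and assign midranks.
sorted (value, group, rank): (7,G2,1), (10,G1,2), (11,G3,3), (12,G2,4), (15,G3,5), (17,G4,6), (19,G2,7.5), (19,G4,7.5), (23,G1,9.5), (23,G4,9.5), (24,G1,11.5), (24,G3,11.5), (28,G4,13)
Step 2: Sum ranks within each group.
R_1 = 23 (n_1 = 3)
R_2 = 12.5 (n_2 = 3)
R_3 = 19.5 (n_3 = 3)
R_4 = 36 (n_4 = 4)
Step 3: H = 12/(N(N+1)) * sum(R_i^2/n_i) - 3(N+1)
     = 12/(13*14) * (23^2/3 + 12.5^2/3 + 19.5^2/3 + 36^2/4) - 3*14
     = 0.065934 * 679.167 - 42
     = 2.780220.
Step 4: Ties present; correction factor C = 1 - 18/(13^3 - 13) = 0.991758. Corrected H = 2.780220 / 0.991758 = 2.803324.
Step 5: Under H0, H ~ chi^2(3); p-value = 0.422953.
Step 6: alpha = 0.05. fail to reject H0.

H = 2.8033, df = 3, p = 0.422953, fail to reject H0.


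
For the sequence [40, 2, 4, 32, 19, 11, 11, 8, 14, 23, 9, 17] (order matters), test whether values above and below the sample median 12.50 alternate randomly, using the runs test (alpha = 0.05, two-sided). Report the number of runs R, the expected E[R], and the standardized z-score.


Step 1: Compute median = 12.50; label A = above, B = below.
Labels in order: ABBAABBBAABA  (n_A = 6, n_B = 6)
Step 2: Count runs R = 7.
Step 3: Under H0 (random ordering), E[R] = 2*n_A*n_B/(n_A+n_B) + 1 = 2*6*6/12 + 1 = 7.0000.
        Var[R] = 2*n_A*n_B*(2*n_A*n_B - n_A - n_B) / ((n_A+n_B)^2 * (n_A+n_B-1)) = 4320/1584 = 2.7273.
        SD[R] = 1.6514.
Step 4: R = E[R], so z = 0 with no continuity correction.
Step 5: Two-sided p-value via normal approximation = 2*(1 - Phi(|z|)) = 1.000000.
Step 6: alpha = 0.05. fail to reject H0.

R = 7, z = 0.0000, p = 1.000000, fail to reject H0.


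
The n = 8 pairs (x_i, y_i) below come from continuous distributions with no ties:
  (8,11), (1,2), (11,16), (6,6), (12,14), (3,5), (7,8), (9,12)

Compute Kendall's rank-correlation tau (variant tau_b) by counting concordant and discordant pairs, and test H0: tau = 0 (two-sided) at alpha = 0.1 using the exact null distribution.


Step 1: Enumerate the 28 unordered pairs (i,j) with i<j and classify each by sign(x_j-x_i) * sign(y_j-y_i).
  (1,2):dx=-7,dy=-9->C; (1,3):dx=+3,dy=+5->C; (1,4):dx=-2,dy=-5->C; (1,5):dx=+4,dy=+3->C
  (1,6):dx=-5,dy=-6->C; (1,7):dx=-1,dy=-3->C; (1,8):dx=+1,dy=+1->C; (2,3):dx=+10,dy=+14->C
  (2,4):dx=+5,dy=+4->C; (2,5):dx=+11,dy=+12->C; (2,6):dx=+2,dy=+3->C; (2,7):dx=+6,dy=+6->C
  (2,8):dx=+8,dy=+10->C; (3,4):dx=-5,dy=-10->C; (3,5):dx=+1,dy=-2->D; (3,6):dx=-8,dy=-11->C
  (3,7):dx=-4,dy=-8->C; (3,8):dx=-2,dy=-4->C; (4,5):dx=+6,dy=+8->C; (4,6):dx=-3,dy=-1->C
  (4,7):dx=+1,dy=+2->C; (4,8):dx=+3,dy=+6->C; (5,6):dx=-9,dy=-9->C; (5,7):dx=-5,dy=-6->C
  (5,8):dx=-3,dy=-2->C; (6,7):dx=+4,dy=+3->C; (6,8):dx=+6,dy=+7->C; (7,8):dx=+2,dy=+4->C
Step 2: C = 27, D = 1, total pairs = 28.
Step 3: tau = (C - D)/(n(n-1)/2) = (27 - 1)/28 = 0.928571.
Step 4: Exact two-sided p-value (enumerate n! = 40320 permutations of y under H0): p = 0.000397.
Step 5: alpha = 0.1. reject H0.

tau_b = 0.9286 (C=27, D=1), p = 0.000397, reject H0.


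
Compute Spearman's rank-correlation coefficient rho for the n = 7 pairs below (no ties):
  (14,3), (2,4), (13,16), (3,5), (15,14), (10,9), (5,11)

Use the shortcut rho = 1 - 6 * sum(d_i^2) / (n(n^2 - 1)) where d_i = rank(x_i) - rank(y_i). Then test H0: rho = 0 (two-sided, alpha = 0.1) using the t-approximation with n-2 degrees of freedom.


Step 1: Rank x and y separately (midranks; no ties here).
rank(x): 14->6, 2->1, 13->5, 3->2, 15->7, 10->4, 5->3
rank(y): 3->1, 4->2, 16->7, 5->3, 14->6, 9->4, 11->5
Step 2: d_i = R_x(i) - R_y(i); compute d_i^2.
  (6-1)^2=25, (1-2)^2=1, (5-7)^2=4, (2-3)^2=1, (7-6)^2=1, (4-4)^2=0, (3-5)^2=4
sum(d^2) = 36.
Step 3: rho = 1 - 6*36 / (7*(7^2 - 1)) = 1 - 216/336 = 0.357143.
Step 4: Under H0, t = rho * sqrt((n-2)/(1-rho^2)) = 0.8550 ~ t(5).
Step 5: Two-sided p-value from the t-distribution with 5 df = 0.431611.
Step 6: alpha = 0.1. fail to reject H0.

rho = 0.3571, p = 0.431611, fail to reject H0 at alpha = 0.1.


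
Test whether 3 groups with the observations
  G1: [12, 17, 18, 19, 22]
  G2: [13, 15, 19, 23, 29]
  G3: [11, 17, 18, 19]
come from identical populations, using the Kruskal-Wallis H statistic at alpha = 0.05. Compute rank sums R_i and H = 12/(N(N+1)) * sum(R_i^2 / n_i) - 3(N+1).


Step 1: Combine all N = 14 observations and assign midranks.
sorted (value, group, rank): (11,G3,1), (12,G1,2), (13,G2,3), (15,G2,4), (17,G1,5.5), (17,G3,5.5), (18,G1,7.5), (18,G3,7.5), (19,G1,10), (19,G2,10), (19,G3,10), (22,G1,12), (23,G2,13), (29,G2,14)
Step 2: Sum ranks within each group.
R_1 = 37 (n_1 = 5)
R_2 = 44 (n_2 = 5)
R_3 = 24 (n_3 = 4)
Step 3: H = 12/(N(N+1)) * sum(R_i^2/n_i) - 3(N+1)
     = 12/(14*15) * (37^2/5 + 44^2/5 + 24^2/4) - 3*15
     = 0.057143 * 805 - 45
     = 1.000000.
Step 4: Ties present; correction factor C = 1 - 36/(14^3 - 14) = 0.986813. Corrected H = 1.000000 / 0.986813 = 1.013363.
Step 5: Under H0, H ~ chi^2(2); p-value = 0.602492.
Step 6: alpha = 0.05. fail to reject H0.

H = 1.0134, df = 2, p = 0.602492, fail to reject H0.


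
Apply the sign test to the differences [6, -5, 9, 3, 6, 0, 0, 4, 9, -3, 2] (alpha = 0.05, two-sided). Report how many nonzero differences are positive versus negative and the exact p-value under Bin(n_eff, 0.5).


Step 1: Discard zero differences. Original n = 11; n_eff = number of nonzero differences = 9.
Nonzero differences (with sign): +6, -5, +9, +3, +6, +4, +9, -3, +2
Step 2: Count signs: positive = 7, negative = 2.
Step 3: Under H0: P(positive) = 0.5, so the number of positives S ~ Bin(9, 0.5).
Step 4: Two-sided exact p-value = sum of Bin(9,0.5) probabilities at or below the observed probability = 0.179688.
Step 5: alpha = 0.05. fail to reject H0.

n_eff = 9, pos = 7, neg = 2, p = 0.179688, fail to reject H0.


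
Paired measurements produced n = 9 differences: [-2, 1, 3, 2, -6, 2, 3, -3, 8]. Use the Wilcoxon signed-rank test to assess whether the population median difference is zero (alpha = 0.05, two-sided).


Step 1: Drop any zero differences (none here) and take |d_i|.
|d| = [2, 1, 3, 2, 6, 2, 3, 3, 8]
Step 2: Midrank |d_i| (ties get averaged ranks).
ranks: |2|->3, |1|->1, |3|->6, |2|->3, |6|->8, |2|->3, |3|->6, |3|->6, |8|->9
Step 3: Attach original signs; sum ranks with positive sign and with negative sign.
W+ = 1 + 6 + 3 + 3 + 6 + 9 = 28
W- = 3 + 8 + 6 = 17
(Check: W+ + W- = 45 should equal n(n+1)/2 = 45.)
Step 4: Test statistic W = min(W+, W-) = 17.
Step 5: Ties in |d|, so use the tie-corrected normal approximation.
        E[W] = n(n+1)/4 = 9*10/4 = 22.5.
        Tie groups: |d|=2 (t=3), |d|=3 (t=3); sum(t^3 - t) = 48.
        Var[W] = n(n+1)(2n+1)/24 - sum(t^3-t)/48 = 1710/24 - 48/48 = 70.25.
        z = (W - E[W]) / sqrt(Var[W]) = (17 - 22.5) / 8.3815 = -0.6562.
        Two-sided p = 2*Phi(z) = 0.511692.
Step 6: alpha = 0.05. fail to reject H0.

W+ = 28, W- = 17, W = min = 17, p = 0.511692, fail to reject H0.


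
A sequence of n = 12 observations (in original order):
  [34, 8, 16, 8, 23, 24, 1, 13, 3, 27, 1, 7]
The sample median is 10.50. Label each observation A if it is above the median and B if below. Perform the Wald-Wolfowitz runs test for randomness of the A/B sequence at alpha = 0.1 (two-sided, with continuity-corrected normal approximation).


Step 1: Compute median = 10.50; label A = above, B = below.
Labels in order: ABABAABABABB  (n_A = 6, n_B = 6)
Step 2: Count runs R = 10.
Step 3: Under H0 (random ordering), E[R] = 2*n_A*n_B/(n_A+n_B) + 1 = 2*6*6/12 + 1 = 7.0000.
        Var[R] = 2*n_A*n_B*(2*n_A*n_B - n_A - n_B) / ((n_A+n_B)^2 * (n_A+n_B-1)) = 4320/1584 = 2.7273.
        SD[R] = 1.6514.
Step 4: Continuity-corrected z = (R - 0.5 - E[R]) / SD[R] = (10 - 0.5 - 7.0000) / 1.6514 = 1.5138.
Step 5: Two-sided p-value via normal approximation = 2*(1 - Phi(|z|)) = 0.130070.
Step 6: alpha = 0.1. fail to reject H0.

R = 10, z = 1.5138, p = 0.130070, fail to reject H0.


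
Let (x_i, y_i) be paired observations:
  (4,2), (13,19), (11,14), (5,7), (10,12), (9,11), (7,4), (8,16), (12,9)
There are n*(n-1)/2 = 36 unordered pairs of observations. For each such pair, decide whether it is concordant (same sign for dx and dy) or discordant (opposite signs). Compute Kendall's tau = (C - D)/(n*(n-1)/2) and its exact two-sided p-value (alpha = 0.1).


Step 1: Enumerate the 36 unordered pairs (i,j) with i<j and classify each by sign(x_j-x_i) * sign(y_j-y_i).
  (1,2):dx=+9,dy=+17->C; (1,3):dx=+7,dy=+12->C; (1,4):dx=+1,dy=+5->C; (1,5):dx=+6,dy=+10->C
  (1,6):dx=+5,dy=+9->C; (1,7):dx=+3,dy=+2->C; (1,8):dx=+4,dy=+14->C; (1,9):dx=+8,dy=+7->C
  (2,3):dx=-2,dy=-5->C; (2,4):dx=-8,dy=-12->C; (2,5):dx=-3,dy=-7->C; (2,6):dx=-4,dy=-8->C
  (2,7):dx=-6,dy=-15->C; (2,8):dx=-5,dy=-3->C; (2,9):dx=-1,dy=-10->C; (3,4):dx=-6,dy=-7->C
  (3,5):dx=-1,dy=-2->C; (3,6):dx=-2,dy=-3->C; (3,7):dx=-4,dy=-10->C; (3,8):dx=-3,dy=+2->D
  (3,9):dx=+1,dy=-5->D; (4,5):dx=+5,dy=+5->C; (4,6):dx=+4,dy=+4->C; (4,7):dx=+2,dy=-3->D
  (4,8):dx=+3,dy=+9->C; (4,9):dx=+7,dy=+2->C; (5,6):dx=-1,dy=-1->C; (5,7):dx=-3,dy=-8->C
  (5,8):dx=-2,dy=+4->D; (5,9):dx=+2,dy=-3->D; (6,7):dx=-2,dy=-7->C; (6,8):dx=-1,dy=+5->D
  (6,9):dx=+3,dy=-2->D; (7,8):dx=+1,dy=+12->C; (7,9):dx=+5,dy=+5->C; (8,9):dx=+4,dy=-7->D
Step 2: C = 28, D = 8, total pairs = 36.
Step 3: tau = (C - D)/(n(n-1)/2) = (28 - 8)/36 = 0.555556.
Step 4: Exact two-sided p-value (enumerate n! = 362880 permutations of y under H0): p = 0.044615.
Step 5: alpha = 0.1. reject H0.

tau_b = 0.5556 (C=28, D=8), p = 0.044615, reject H0.


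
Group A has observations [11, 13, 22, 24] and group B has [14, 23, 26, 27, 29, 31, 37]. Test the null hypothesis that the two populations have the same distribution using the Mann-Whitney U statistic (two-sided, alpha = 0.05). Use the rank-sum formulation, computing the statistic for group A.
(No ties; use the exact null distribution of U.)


Step 1: Combine and sort all 11 observations; assign midranks.
sorted (value, group): (11,X), (13,X), (14,Y), (22,X), (23,Y), (24,X), (26,Y), (27,Y), (29,Y), (31,Y), (37,Y)
ranks: 11->1, 13->2, 14->3, 22->4, 23->5, 24->6, 26->7, 27->8, 29->9, 31->10, 37->11
Step 2: Rank sum for X: R1 = 1 + 2 + 4 + 6 = 13.
Step 3: U_X = R1 - n1(n1+1)/2 = 13 - 4*5/2 = 13 - 10 = 3.
       U_Y = n1*n2 - U_X = 28 - 3 = 25.
Step 4: No ties, so the exact null distribution of U (based on enumerating the C(11,4) = 330 equally likely rank assignments) gives the two-sided p-value.
Step 5: p-value = 0.042424; compare to alpha = 0.05. reject H0.

U_X = 3, p = 0.042424, reject H0 at alpha = 0.05.


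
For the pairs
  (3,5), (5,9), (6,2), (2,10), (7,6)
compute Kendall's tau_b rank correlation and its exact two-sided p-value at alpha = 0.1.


Step 1: Enumerate the 10 unordered pairs (i,j) with i<j and classify each by sign(x_j-x_i) * sign(y_j-y_i).
  (1,2):dx=+2,dy=+4->C; (1,3):dx=+3,dy=-3->D; (1,4):dx=-1,dy=+5->D; (1,5):dx=+4,dy=+1->C
  (2,3):dx=+1,dy=-7->D; (2,4):dx=-3,dy=+1->D; (2,5):dx=+2,dy=-3->D; (3,4):dx=-4,dy=+8->D
  (3,5):dx=+1,dy=+4->C; (4,5):dx=+5,dy=-4->D
Step 2: C = 3, D = 7, total pairs = 10.
Step 3: tau = (C - D)/(n(n-1)/2) = (3 - 7)/10 = -0.400000.
Step 4: Exact two-sided p-value (enumerate n! = 120 permutations of y under H0): p = 0.483333.
Step 5: alpha = 0.1. fail to reject H0.

tau_b = -0.4000 (C=3, D=7), p = 0.483333, fail to reject H0.


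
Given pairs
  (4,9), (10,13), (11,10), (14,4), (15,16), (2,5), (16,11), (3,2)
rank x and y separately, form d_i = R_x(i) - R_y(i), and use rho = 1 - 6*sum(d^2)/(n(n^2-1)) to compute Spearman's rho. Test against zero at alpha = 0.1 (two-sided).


Step 1: Rank x and y separately (midranks; no ties here).
rank(x): 4->3, 10->4, 11->5, 14->6, 15->7, 2->1, 16->8, 3->2
rank(y): 9->4, 13->7, 10->5, 4->2, 16->8, 5->3, 11->6, 2->1
Step 2: d_i = R_x(i) - R_y(i); compute d_i^2.
  (3-4)^2=1, (4-7)^2=9, (5-5)^2=0, (6-2)^2=16, (7-8)^2=1, (1-3)^2=4, (8-6)^2=4, (2-1)^2=1
sum(d^2) = 36.
Step 3: rho = 1 - 6*36 / (8*(8^2 - 1)) = 1 - 216/504 = 0.571429.
Step 4: Under H0, t = rho * sqrt((n-2)/(1-rho^2)) = 1.7056 ~ t(6).
Step 5: Two-sided p-value from the t-distribution with 6 df = 0.138960.
Step 6: alpha = 0.1. fail to reject H0.

rho = 0.5714, p = 0.138960, fail to reject H0 at alpha = 0.1.


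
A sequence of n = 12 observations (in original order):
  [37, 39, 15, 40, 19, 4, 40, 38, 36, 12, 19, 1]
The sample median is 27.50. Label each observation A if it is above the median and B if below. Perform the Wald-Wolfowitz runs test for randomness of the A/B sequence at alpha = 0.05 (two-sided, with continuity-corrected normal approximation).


Step 1: Compute median = 27.50; label A = above, B = below.
Labels in order: AABABBAAABBB  (n_A = 6, n_B = 6)
Step 2: Count runs R = 6.
Step 3: Under H0 (random ordering), E[R] = 2*n_A*n_B/(n_A+n_B) + 1 = 2*6*6/12 + 1 = 7.0000.
        Var[R] = 2*n_A*n_B*(2*n_A*n_B - n_A - n_B) / ((n_A+n_B)^2 * (n_A+n_B-1)) = 4320/1584 = 2.7273.
        SD[R] = 1.6514.
Step 4: Continuity-corrected z = (R + 0.5 - E[R]) / SD[R] = (6 + 0.5 - 7.0000) / 1.6514 = -0.3028.
Step 5: Two-sided p-value via normal approximation = 2*(1 - Phi(|z|)) = 0.762069.
Step 6: alpha = 0.05. fail to reject H0.

R = 6, z = -0.3028, p = 0.762069, fail to reject H0.


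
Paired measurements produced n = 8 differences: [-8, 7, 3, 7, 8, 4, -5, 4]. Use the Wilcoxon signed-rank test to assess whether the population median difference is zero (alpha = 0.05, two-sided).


Step 1: Drop any zero differences (none here) and take |d_i|.
|d| = [8, 7, 3, 7, 8, 4, 5, 4]
Step 2: Midrank |d_i| (ties get averaged ranks).
ranks: |8|->7.5, |7|->5.5, |3|->1, |7|->5.5, |8|->7.5, |4|->2.5, |5|->4, |4|->2.5
Step 3: Attach original signs; sum ranks with positive sign and with negative sign.
W+ = 5.5 + 1 + 5.5 + 7.5 + 2.5 + 2.5 = 24.5
W- = 7.5 + 4 = 11.5
(Check: W+ + W- = 36 should equal n(n+1)/2 = 36.)
Step 4: Test statistic W = min(W+, W-) = 11.5.
Step 5: Ties in |d|, so use the tie-corrected normal approximation.
        E[W] = n(n+1)/4 = 8*9/4 = 18.
        Tie groups: |d|=4 (t=2), |d|=7 (t=2), |d|=8 (t=2); sum(t^3 - t) = 18.
        Var[W] = n(n+1)(2n+1)/24 - sum(t^3-t)/48 = 1224/24 - 18/48 = 50.625.
        z = (W - E[W]) / sqrt(Var[W]) = (11.5 - 18) / 7.1151 = -0.9135.
        Two-sided p = 2*Phi(z) = 0.360955.
Step 6: alpha = 0.05. fail to reject H0.

W+ = 24.5, W- = 11.5, W = min = 11.5, p = 0.360955, fail to reject H0.


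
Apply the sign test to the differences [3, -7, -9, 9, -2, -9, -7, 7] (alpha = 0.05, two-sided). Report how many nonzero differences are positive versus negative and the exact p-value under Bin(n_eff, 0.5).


Step 1: Discard zero differences. Original n = 8; n_eff = number of nonzero differences = 8.
Nonzero differences (with sign): +3, -7, -9, +9, -2, -9, -7, +7
Step 2: Count signs: positive = 3, negative = 5.
Step 3: Under H0: P(positive) = 0.5, so the number of positives S ~ Bin(8, 0.5).
Step 4: Two-sided exact p-value = sum of Bin(8,0.5) probabilities at or below the observed probability = 0.726562.
Step 5: alpha = 0.05. fail to reject H0.

n_eff = 8, pos = 3, neg = 5, p = 0.726562, fail to reject H0.


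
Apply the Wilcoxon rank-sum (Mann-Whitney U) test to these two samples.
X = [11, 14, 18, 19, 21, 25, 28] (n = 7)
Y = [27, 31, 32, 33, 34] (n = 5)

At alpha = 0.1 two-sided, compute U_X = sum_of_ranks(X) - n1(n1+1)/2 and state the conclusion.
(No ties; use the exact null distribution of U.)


Step 1: Combine and sort all 12 observations; assign midranks.
sorted (value, group): (11,X), (14,X), (18,X), (19,X), (21,X), (25,X), (27,Y), (28,X), (31,Y), (32,Y), (33,Y), (34,Y)
ranks: 11->1, 14->2, 18->3, 19->4, 21->5, 25->6, 27->7, 28->8, 31->9, 32->10, 33->11, 34->12
Step 2: Rank sum for X: R1 = 1 + 2 + 3 + 4 + 5 + 6 + 8 = 29.
Step 3: U_X = R1 - n1(n1+1)/2 = 29 - 7*8/2 = 29 - 28 = 1.
       U_Y = n1*n2 - U_X = 35 - 1 = 34.
Step 4: No ties, so the exact null distribution of U (based on enumerating the C(12,7) = 792 equally likely rank assignments) gives the two-sided p-value.
Step 5: p-value = 0.005051; compare to alpha = 0.1. reject H0.

U_X = 1, p = 0.005051, reject H0 at alpha = 0.1.


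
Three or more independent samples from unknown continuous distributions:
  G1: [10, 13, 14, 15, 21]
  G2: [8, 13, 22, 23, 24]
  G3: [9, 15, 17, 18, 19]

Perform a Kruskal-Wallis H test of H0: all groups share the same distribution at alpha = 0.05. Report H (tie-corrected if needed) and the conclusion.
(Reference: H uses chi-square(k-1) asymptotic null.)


Step 1: Combine all N = 15 observations and assign midranks.
sorted (value, group, rank): (8,G2,1), (9,G3,2), (10,G1,3), (13,G1,4.5), (13,G2,4.5), (14,G1,6), (15,G1,7.5), (15,G3,7.5), (17,G3,9), (18,G3,10), (19,G3,11), (21,G1,12), (22,G2,13), (23,G2,14), (24,G2,15)
Step 2: Sum ranks within each group.
R_1 = 33 (n_1 = 5)
R_2 = 47.5 (n_2 = 5)
R_3 = 39.5 (n_3 = 5)
Step 3: H = 12/(N(N+1)) * sum(R_i^2/n_i) - 3(N+1)
     = 12/(15*16) * (33^2/5 + 47.5^2/5 + 39.5^2/5) - 3*16
     = 0.050000 * 981.1 - 48
     = 1.055000.
Step 4: Ties present; correction factor C = 1 - 12/(15^3 - 15) = 0.996429. Corrected H = 1.055000 / 0.996429 = 1.058781.
Step 5: Under H0, H ~ chi^2(2); p-value = 0.588964.
Step 6: alpha = 0.05. fail to reject H0.

H = 1.0588, df = 2, p = 0.588964, fail to reject H0.


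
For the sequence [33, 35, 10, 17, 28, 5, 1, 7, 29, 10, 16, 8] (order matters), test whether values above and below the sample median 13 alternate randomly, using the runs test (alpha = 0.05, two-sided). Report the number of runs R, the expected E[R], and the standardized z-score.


Step 1: Compute median = 13; label A = above, B = below.
Labels in order: AABAABBBABAB  (n_A = 6, n_B = 6)
Step 2: Count runs R = 8.
Step 3: Under H0 (random ordering), E[R] = 2*n_A*n_B/(n_A+n_B) + 1 = 2*6*6/12 + 1 = 7.0000.
        Var[R] = 2*n_A*n_B*(2*n_A*n_B - n_A - n_B) / ((n_A+n_B)^2 * (n_A+n_B-1)) = 4320/1584 = 2.7273.
        SD[R] = 1.6514.
Step 4: Continuity-corrected z = (R - 0.5 - E[R]) / SD[R] = (8 - 0.5 - 7.0000) / 1.6514 = 0.3028.
Step 5: Two-sided p-value via normal approximation = 2*(1 - Phi(|z|)) = 0.762069.
Step 6: alpha = 0.05. fail to reject H0.

R = 8, z = 0.3028, p = 0.762069, fail to reject H0.


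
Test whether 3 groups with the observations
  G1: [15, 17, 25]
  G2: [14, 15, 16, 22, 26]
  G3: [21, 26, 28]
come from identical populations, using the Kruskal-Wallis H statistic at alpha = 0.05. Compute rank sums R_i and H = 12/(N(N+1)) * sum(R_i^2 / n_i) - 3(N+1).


Step 1: Combine all N = 11 observations and assign midranks.
sorted (value, group, rank): (14,G2,1), (15,G1,2.5), (15,G2,2.5), (16,G2,4), (17,G1,5), (21,G3,6), (22,G2,7), (25,G1,8), (26,G2,9.5), (26,G3,9.5), (28,G3,11)
Step 2: Sum ranks within each group.
R_1 = 15.5 (n_1 = 3)
R_2 = 24 (n_2 = 5)
R_3 = 26.5 (n_3 = 3)
Step 3: H = 12/(N(N+1)) * sum(R_i^2/n_i) - 3(N+1)
     = 12/(11*12) * (15.5^2/3 + 24^2/5 + 26.5^2/3) - 3*12
     = 0.090909 * 429.367 - 36
     = 3.033333.
Step 4: Ties present; correction factor C = 1 - 12/(11^3 - 11) = 0.990909. Corrected H = 3.033333 / 0.990909 = 3.061162.
Step 5: Under H0, H ~ chi^2(2); p-value = 0.216410.
Step 6: alpha = 0.05. fail to reject H0.

H = 3.0612, df = 2, p = 0.216410, fail to reject H0.


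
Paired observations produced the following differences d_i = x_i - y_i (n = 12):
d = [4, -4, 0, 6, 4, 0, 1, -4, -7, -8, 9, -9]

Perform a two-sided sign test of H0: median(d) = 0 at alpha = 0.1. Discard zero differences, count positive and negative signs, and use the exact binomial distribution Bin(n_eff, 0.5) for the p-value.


Step 1: Discard zero differences. Original n = 12; n_eff = number of nonzero differences = 10.
Nonzero differences (with sign): +4, -4, +6, +4, +1, -4, -7, -8, +9, -9
Step 2: Count signs: positive = 5, negative = 5.
Step 3: Under H0: P(positive) = 0.5, so the number of positives S ~ Bin(10, 0.5).
Step 4: Two-sided exact p-value = sum of Bin(10,0.5) probabilities at or below the observed probability = 1.000000.
Step 5: alpha = 0.1. fail to reject H0.

n_eff = 10, pos = 5, neg = 5, p = 1.000000, fail to reject H0.


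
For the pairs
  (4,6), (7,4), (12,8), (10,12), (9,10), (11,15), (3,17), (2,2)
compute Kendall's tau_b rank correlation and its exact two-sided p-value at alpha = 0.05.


Step 1: Enumerate the 28 unordered pairs (i,j) with i<j and classify each by sign(x_j-x_i) * sign(y_j-y_i).
  (1,2):dx=+3,dy=-2->D; (1,3):dx=+8,dy=+2->C; (1,4):dx=+6,dy=+6->C; (1,5):dx=+5,dy=+4->C
  (1,6):dx=+7,dy=+9->C; (1,7):dx=-1,dy=+11->D; (1,8):dx=-2,dy=-4->C; (2,3):dx=+5,dy=+4->C
  (2,4):dx=+3,dy=+8->C; (2,5):dx=+2,dy=+6->C; (2,6):dx=+4,dy=+11->C; (2,7):dx=-4,dy=+13->D
  (2,8):dx=-5,dy=-2->C; (3,4):dx=-2,dy=+4->D; (3,5):dx=-3,dy=+2->D; (3,6):dx=-1,dy=+7->D
  (3,7):dx=-9,dy=+9->D; (3,8):dx=-10,dy=-6->C; (4,5):dx=-1,dy=-2->C; (4,6):dx=+1,dy=+3->C
  (4,7):dx=-7,dy=+5->D; (4,8):dx=-8,dy=-10->C; (5,6):dx=+2,dy=+5->C; (5,7):dx=-6,dy=+7->D
  (5,8):dx=-7,dy=-8->C; (6,7):dx=-8,dy=+2->D; (6,8):dx=-9,dy=-13->C; (7,8):dx=-1,dy=-15->C
Step 2: C = 18, D = 10, total pairs = 28.
Step 3: tau = (C - D)/(n(n-1)/2) = (18 - 10)/28 = 0.285714.
Step 4: Exact two-sided p-value (enumerate n! = 40320 permutations of y under H0): p = 0.398760.
Step 5: alpha = 0.05. fail to reject H0.

tau_b = 0.2857 (C=18, D=10), p = 0.398760, fail to reject H0.


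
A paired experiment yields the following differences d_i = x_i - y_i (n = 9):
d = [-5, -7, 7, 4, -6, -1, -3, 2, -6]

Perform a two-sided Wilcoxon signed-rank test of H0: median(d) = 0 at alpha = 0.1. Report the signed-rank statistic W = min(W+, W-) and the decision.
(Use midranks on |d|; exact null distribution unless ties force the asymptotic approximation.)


Step 1: Drop any zero differences (none here) and take |d_i|.
|d| = [5, 7, 7, 4, 6, 1, 3, 2, 6]
Step 2: Midrank |d_i| (ties get averaged ranks).
ranks: |5|->5, |7|->8.5, |7|->8.5, |4|->4, |6|->6.5, |1|->1, |3|->3, |2|->2, |6|->6.5
Step 3: Attach original signs; sum ranks with positive sign and with negative sign.
W+ = 8.5 + 4 + 2 = 14.5
W- = 5 + 8.5 + 6.5 + 1 + 3 + 6.5 = 30.5
(Check: W+ + W- = 45 should equal n(n+1)/2 = 45.)
Step 4: Test statistic W = min(W+, W-) = 14.5.
Step 5: Ties in |d|, so use the tie-corrected normal approximation.
        E[W] = n(n+1)/4 = 9*10/4 = 22.5.
        Tie groups: |d|=6 (t=2), |d|=7 (t=2); sum(t^3 - t) = 12.
        Var[W] = n(n+1)(2n+1)/24 - sum(t^3-t)/48 = 1710/24 - 12/48 = 71.
        z = (W - E[W]) / sqrt(Var[W]) = (14.5 - 22.5) / 8.4261 = -0.9494.
        Two-sided p = 2*Phi(z) = 0.342404.
Step 6: alpha = 0.1. fail to reject H0.

W+ = 14.5, W- = 30.5, W = min = 14.5, p = 0.342404, fail to reject H0.


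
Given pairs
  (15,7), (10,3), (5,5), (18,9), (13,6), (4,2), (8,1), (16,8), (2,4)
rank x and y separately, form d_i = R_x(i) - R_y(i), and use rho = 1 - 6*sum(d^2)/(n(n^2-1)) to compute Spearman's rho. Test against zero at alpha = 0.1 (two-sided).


Step 1: Rank x and y separately (midranks; no ties here).
rank(x): 15->7, 10->5, 5->3, 18->9, 13->6, 4->2, 8->4, 16->8, 2->1
rank(y): 7->7, 3->3, 5->5, 9->9, 6->6, 2->2, 1->1, 8->8, 4->4
Step 2: d_i = R_x(i) - R_y(i); compute d_i^2.
  (7-7)^2=0, (5-3)^2=4, (3-5)^2=4, (9-9)^2=0, (6-6)^2=0, (2-2)^2=0, (4-1)^2=9, (8-8)^2=0, (1-4)^2=9
sum(d^2) = 26.
Step 3: rho = 1 - 6*26 / (9*(9^2 - 1)) = 1 - 156/720 = 0.783333.
Step 4: Under H0, t = rho * sqrt((n-2)/(1-rho^2)) = 3.3341 ~ t(7).
Step 5: Two-sided p-value from the t-distribution with 7 df = 0.012520.
Step 6: alpha = 0.1. reject H0.

rho = 0.7833, p = 0.012520, reject H0 at alpha = 0.1.


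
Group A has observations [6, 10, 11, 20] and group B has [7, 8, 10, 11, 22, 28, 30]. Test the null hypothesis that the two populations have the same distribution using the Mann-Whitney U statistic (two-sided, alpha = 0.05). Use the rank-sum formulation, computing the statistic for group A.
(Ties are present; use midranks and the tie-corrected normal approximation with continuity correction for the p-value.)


Step 1: Combine and sort all 11 observations; assign midranks.
sorted (value, group): (6,X), (7,Y), (8,Y), (10,X), (10,Y), (11,X), (11,Y), (20,X), (22,Y), (28,Y), (30,Y)
ranks: 6->1, 7->2, 8->3, 10->4.5, 10->4.5, 11->6.5, 11->6.5, 20->8, 22->9, 28->10, 30->11
Step 2: Rank sum for X: R1 = 1 + 4.5 + 6.5 + 8 = 20.
Step 3: U_X = R1 - n1(n1+1)/2 = 20 - 4*5/2 = 20 - 10 = 10.
       U_Y = n1*n2 - U_X = 28 - 10 = 18.
Step 4: Ties are present, so use the tie-corrected normal approximation (with continuity correction) for the p-value.
Step 5: p-value = 0.506393; compare to alpha = 0.05. fail to reject H0.

U_X = 10, p = 0.506393, fail to reject H0 at alpha = 0.05.


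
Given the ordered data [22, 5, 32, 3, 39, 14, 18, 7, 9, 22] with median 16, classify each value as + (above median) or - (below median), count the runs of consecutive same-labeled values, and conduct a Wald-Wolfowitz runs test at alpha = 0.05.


Step 1: Compute median = 16; label A = above, B = below.
Labels in order: ABABABABBA  (n_A = 5, n_B = 5)
Step 2: Count runs R = 9.
Step 3: Under H0 (random ordering), E[R] = 2*n_A*n_B/(n_A+n_B) + 1 = 2*5*5/10 + 1 = 6.0000.
        Var[R] = 2*n_A*n_B*(2*n_A*n_B - n_A - n_B) / ((n_A+n_B)^2 * (n_A+n_B-1)) = 2000/900 = 2.2222.
        SD[R] = 1.4907.
Step 4: Continuity-corrected z = (R - 0.5 - E[R]) / SD[R] = (9 - 0.5 - 6.0000) / 1.4907 = 1.6771.
Step 5: Two-sided p-value via normal approximation = 2*(1 - Phi(|z|)) = 0.093533.
Step 6: alpha = 0.05. fail to reject H0.

R = 9, z = 1.6771, p = 0.093533, fail to reject H0.


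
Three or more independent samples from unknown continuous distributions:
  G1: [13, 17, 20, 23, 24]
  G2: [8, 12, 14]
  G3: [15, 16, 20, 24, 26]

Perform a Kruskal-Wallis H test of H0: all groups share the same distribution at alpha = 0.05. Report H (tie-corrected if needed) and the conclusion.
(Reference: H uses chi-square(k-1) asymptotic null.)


Step 1: Combine all N = 13 observations and assign midranks.
sorted (value, group, rank): (8,G2,1), (12,G2,2), (13,G1,3), (14,G2,4), (15,G3,5), (16,G3,6), (17,G1,7), (20,G1,8.5), (20,G3,8.5), (23,G1,10), (24,G1,11.5), (24,G3,11.5), (26,G3,13)
Step 2: Sum ranks within each group.
R_1 = 40 (n_1 = 5)
R_2 = 7 (n_2 = 3)
R_3 = 44 (n_3 = 5)
Step 3: H = 12/(N(N+1)) * sum(R_i^2/n_i) - 3(N+1)
     = 12/(13*14) * (40^2/5 + 7^2/3 + 44^2/5) - 3*14
     = 0.065934 * 723.533 - 42
     = 5.705495.
Step 4: Ties present; correction factor C = 1 - 12/(13^3 - 13) = 0.994505. Corrected H = 5.705495 / 0.994505 = 5.737017.
Step 5: Under H0, H ~ chi^2(2); p-value = 0.056784.
Step 6: alpha = 0.05. fail to reject H0.

H = 5.7370, df = 2, p = 0.056784, fail to reject H0.


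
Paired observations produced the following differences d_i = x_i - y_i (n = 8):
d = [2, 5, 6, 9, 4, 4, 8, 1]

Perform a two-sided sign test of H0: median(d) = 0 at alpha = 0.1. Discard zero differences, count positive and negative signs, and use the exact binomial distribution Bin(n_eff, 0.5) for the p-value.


Step 1: Discard zero differences. Original n = 8; n_eff = number of nonzero differences = 8.
Nonzero differences (with sign): +2, +5, +6, +9, +4, +4, +8, +1
Step 2: Count signs: positive = 8, negative = 0.
Step 3: Under H0: P(positive) = 0.5, so the number of positives S ~ Bin(8, 0.5).
Step 4: Two-sided exact p-value = sum of Bin(8,0.5) probabilities at or below the observed probability = 0.007812.
Step 5: alpha = 0.1. reject H0.

n_eff = 8, pos = 8, neg = 0, p = 0.007812, reject H0.


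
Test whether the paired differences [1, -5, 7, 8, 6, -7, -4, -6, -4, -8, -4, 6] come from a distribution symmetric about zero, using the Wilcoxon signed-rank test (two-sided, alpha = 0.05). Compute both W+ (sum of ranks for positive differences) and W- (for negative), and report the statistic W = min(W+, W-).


Step 1: Drop any zero differences (none here) and take |d_i|.
|d| = [1, 5, 7, 8, 6, 7, 4, 6, 4, 8, 4, 6]
Step 2: Midrank |d_i| (ties get averaged ranks).
ranks: |1|->1, |5|->5, |7|->9.5, |8|->11.5, |6|->7, |7|->9.5, |4|->3, |6|->7, |4|->3, |8|->11.5, |4|->3, |6|->7
Step 3: Attach original signs; sum ranks with positive sign and with negative sign.
W+ = 1 + 9.5 + 11.5 + 7 + 7 = 36
W- = 5 + 9.5 + 3 + 7 + 3 + 11.5 + 3 = 42
(Check: W+ + W- = 78 should equal n(n+1)/2 = 78.)
Step 4: Test statistic W = min(W+, W-) = 36.
Step 5: Ties in |d|, so use the tie-corrected normal approximation.
        E[W] = n(n+1)/4 = 12*13/4 = 39.
        Tie groups: |d|=4 (t=3), |d|=6 (t=3), |d|=7 (t=2), |d|=8 (t=2); sum(t^3 - t) = 60.
        Var[W] = n(n+1)(2n+1)/24 - sum(t^3-t)/48 = 3900/24 - 60/48 = 161.25.
        z = (W - E[W]) / sqrt(Var[W]) = (36 - 39) / 12.6984 = -0.2362.
        Two-sided p = 2*Phi(z) = 0.813239.
Step 6: alpha = 0.05. fail to reject H0.

W+ = 36, W- = 42, W = min = 36, p = 0.813239, fail to reject H0.


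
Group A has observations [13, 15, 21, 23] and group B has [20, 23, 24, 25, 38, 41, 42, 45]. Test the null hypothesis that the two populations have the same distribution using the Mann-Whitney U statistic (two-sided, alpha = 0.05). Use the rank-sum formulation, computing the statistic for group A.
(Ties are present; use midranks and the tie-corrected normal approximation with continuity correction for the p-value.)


Step 1: Combine and sort all 12 observations; assign midranks.
sorted (value, group): (13,X), (15,X), (20,Y), (21,X), (23,X), (23,Y), (24,Y), (25,Y), (38,Y), (41,Y), (42,Y), (45,Y)
ranks: 13->1, 15->2, 20->3, 21->4, 23->5.5, 23->5.5, 24->7, 25->8, 38->9, 41->10, 42->11, 45->12
Step 2: Rank sum for X: R1 = 1 + 2 + 4 + 5.5 = 12.5.
Step 3: U_X = R1 - n1(n1+1)/2 = 12.5 - 4*5/2 = 12.5 - 10 = 2.5.
       U_Y = n1*n2 - U_X = 32 - 2.5 = 29.5.
Step 4: Ties are present, so use the tie-corrected normal approximation (with continuity correction) for the p-value.
Step 5: p-value = 0.026980; compare to alpha = 0.05. reject H0.

U_X = 2.5, p = 0.026980, reject H0 at alpha = 0.05.
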